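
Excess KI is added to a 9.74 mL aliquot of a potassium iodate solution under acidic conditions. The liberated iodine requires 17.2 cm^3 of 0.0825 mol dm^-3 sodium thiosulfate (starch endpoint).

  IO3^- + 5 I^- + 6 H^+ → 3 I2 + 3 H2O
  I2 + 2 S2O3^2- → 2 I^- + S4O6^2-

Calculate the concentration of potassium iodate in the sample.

0.0243 mol/L

n(S2O3^2-) = 0.0172 × 0.0825 = 1.42 × 10^-3 mol
n(I2) = n(S2O3^2-)/2 = 7.10 × 10^-4 mol
From the 1:3 ratio, n(IO3^-) in the aliquot = 1/3 × 7.10 × 10^-4 = 2.37 × 10^-4 mol
[IO3^-] = 2.37 × 10^-4 / 0.00974 = 0.0243 mol/L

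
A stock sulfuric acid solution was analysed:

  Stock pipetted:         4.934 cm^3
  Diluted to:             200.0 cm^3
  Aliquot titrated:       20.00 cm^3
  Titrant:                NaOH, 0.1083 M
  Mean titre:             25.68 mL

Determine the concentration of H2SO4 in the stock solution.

2.818 M

H2SO4 + 2 NaOH → Na2SO4 + 2 H2O
n(NaOH) = 0.02568 × 0.1083 = 2.781 × 10^-3 mol
From the 1:2 ratio, n(H2SO4) in the aliquot = 1/2 × 2.781 × 10^-3 = 1.391 × 10^-3 mol
[H2SO4]_dilute = 1.391 × 10^-3 / 0.02000 = 0.06953 mol/L
Dilution factor = 200.0 / 4.934 = 40.54
[H2SO4]_stock = 0.06953 × 40.54 = 2.818 mol/L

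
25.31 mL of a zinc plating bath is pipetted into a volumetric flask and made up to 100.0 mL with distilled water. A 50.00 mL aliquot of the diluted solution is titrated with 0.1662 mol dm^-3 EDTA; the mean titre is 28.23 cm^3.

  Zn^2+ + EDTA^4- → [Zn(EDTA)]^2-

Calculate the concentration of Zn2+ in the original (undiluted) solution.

0.3707 mol/L

n(EDTA) = 0.02823 × 0.1662 = 4.692 × 10^-3 mol
n(Zn2+) in the aliquot = 4.692 × 10^-3 mol (1:1 ratio)
[Zn2+]_dilute = 4.692 × 10^-3 / 0.05000 = 0.09384 mol/L
Dilution factor = 100.0 / 25.31 = 3.951
[Zn2+]_stock = 0.09384 × 3.951 = 0.3707 mol/L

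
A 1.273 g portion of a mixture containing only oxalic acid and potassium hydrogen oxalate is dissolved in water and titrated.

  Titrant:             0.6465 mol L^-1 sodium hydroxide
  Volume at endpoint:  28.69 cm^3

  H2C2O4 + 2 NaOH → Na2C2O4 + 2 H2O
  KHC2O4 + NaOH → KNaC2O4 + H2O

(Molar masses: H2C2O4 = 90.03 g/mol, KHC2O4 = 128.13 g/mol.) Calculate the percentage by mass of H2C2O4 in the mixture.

46.95 %

n(NaOH) = 0.02869 × 0.6465 = 0.01855 mol
Let x = n(H2C2O4), y = n(KHC2O4).
Titrant: 2x + 1y = 0.01855;  mass: 90.03x + 128.13y = 1.273
Solving, x = 6.639 × 10^-3 mol, y = 5.271 × 10^-3 mol
mass of H2C2O4 = 6.639 × 10^-3 × 90.03 = 0.5977 g
% H2C2O4 = 0.5977 / 1.273 × 100 = 46.95 %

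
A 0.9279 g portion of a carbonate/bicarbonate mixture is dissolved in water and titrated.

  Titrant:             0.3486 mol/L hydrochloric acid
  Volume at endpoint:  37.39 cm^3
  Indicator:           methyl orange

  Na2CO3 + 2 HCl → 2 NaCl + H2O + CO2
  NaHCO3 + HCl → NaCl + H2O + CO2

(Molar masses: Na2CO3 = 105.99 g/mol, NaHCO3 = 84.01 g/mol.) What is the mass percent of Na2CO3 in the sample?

n(HCl) = 0.03739 × 0.3486 = 0.01303 mol
Let x = n(Na2CO3), y = n(NaHCO3).
Titrant: 2x + 1y = 0.01303;  mass: 105.99x + 84.01y = 0.9279
Solving, x = 2.694 × 10^-3 mol, y = 7.646 × 10^-3 mol
mass of Na2CO3 = 2.694 × 10^-3 × 105.99 = 0.2855 g
% Na2CO3 = 0.2855 / 0.9279 × 100 = 30.77 %

30.77 %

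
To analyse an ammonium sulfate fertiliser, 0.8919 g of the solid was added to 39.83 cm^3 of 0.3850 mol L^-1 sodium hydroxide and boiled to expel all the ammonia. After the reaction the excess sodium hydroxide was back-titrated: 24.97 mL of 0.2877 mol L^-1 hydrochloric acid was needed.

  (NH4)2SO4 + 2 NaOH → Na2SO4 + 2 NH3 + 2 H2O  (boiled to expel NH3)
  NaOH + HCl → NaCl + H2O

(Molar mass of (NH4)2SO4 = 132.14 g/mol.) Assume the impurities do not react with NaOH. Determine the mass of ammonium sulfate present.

n(NaOH) added = 0.03983 × 0.3850 = 0.01533 mol
n(HCl) used in back-titration = 0.02497 × 0.2877 = 7.184 × 10^-3 mol
n(NaOH) left over = 7.184 × 10^-3 mol (1:1 ratio)
n(NaOH) consumed by analyte = 0.01533 − 7.184 × 10^-3 = 8.151 × 10^-3 mol
From the 1:2 ratio, n((NH4)2SO4) = 1/2 × 8.151 × 10^-3 = 4.075 × 10^-3 mol
mass of (NH4)2SO4 = 4.075 × 10^-3 × 132.14 = 0.5385 g

0.5385 g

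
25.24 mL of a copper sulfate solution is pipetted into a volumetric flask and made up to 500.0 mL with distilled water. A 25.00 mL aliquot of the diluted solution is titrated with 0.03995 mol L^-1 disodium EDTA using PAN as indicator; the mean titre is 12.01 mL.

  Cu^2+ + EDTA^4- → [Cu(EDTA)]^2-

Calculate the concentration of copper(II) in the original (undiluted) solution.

n(EDTA) = 0.01201 × 0.03995 = 4.798 × 10^-4 mol
n(Cu2+) in the aliquot = 4.798 × 10^-4 mol (1:1 ratio)
[Cu2+]_dilute = 4.798 × 10^-4 / 0.02500 = 0.01919 mol/L
Dilution factor = 500.0 / 25.24 = 19.81
[Cu2+]_stock = 0.01919 × 19.81 = 0.3802 mol/L

0.3802 mol/L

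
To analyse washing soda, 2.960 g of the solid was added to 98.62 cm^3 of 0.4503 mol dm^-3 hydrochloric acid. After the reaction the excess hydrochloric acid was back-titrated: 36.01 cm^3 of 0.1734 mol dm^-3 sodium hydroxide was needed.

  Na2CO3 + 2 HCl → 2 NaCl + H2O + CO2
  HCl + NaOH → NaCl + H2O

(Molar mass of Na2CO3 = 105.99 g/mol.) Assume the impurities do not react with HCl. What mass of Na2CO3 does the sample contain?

n(HCl) added = 0.09862 × 0.4503 = 0.04441 mol
n(NaOH) used in back-titration = 0.03601 × 0.1734 = 6.244 × 10^-3 mol
n(HCl) left over = 6.244 × 10^-3 mol (1:1 ratio)
n(HCl) consumed by analyte = 0.04441 − 6.244 × 10^-3 = 0.03816 mol
From the 1:2 ratio, n(Na2CO3) = 1/2 × 0.03816 = 0.01908 mol
mass of Na2CO3 = 0.01908 × 105.99 = 2.023 g

2.023 g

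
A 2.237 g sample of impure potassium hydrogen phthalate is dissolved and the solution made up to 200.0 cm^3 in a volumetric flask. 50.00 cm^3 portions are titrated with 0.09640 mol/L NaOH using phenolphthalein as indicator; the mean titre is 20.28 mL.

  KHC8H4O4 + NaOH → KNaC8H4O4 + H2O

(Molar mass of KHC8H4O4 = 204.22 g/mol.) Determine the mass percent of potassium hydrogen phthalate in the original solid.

n(NaOH) per titration = 0.02028 × 0.09640 = 1.955 × 10^-3 mol
n(KHC8H4O4) in each aliquot = 1.955 × 10^-3 mol (1:1 ratio)
n(KHC8H4O4) in the whole flask = 1.955 × 10^-3 × 200.0/50.00 = 7.820 × 10^-3 mol
mass of KHC8H4O4 = 7.820 × 10^-3 × 204.22 = 1.597 g
% KHC8H4O4 = 1.597 / 2.237 × 100 = 71.39 %

71.39 %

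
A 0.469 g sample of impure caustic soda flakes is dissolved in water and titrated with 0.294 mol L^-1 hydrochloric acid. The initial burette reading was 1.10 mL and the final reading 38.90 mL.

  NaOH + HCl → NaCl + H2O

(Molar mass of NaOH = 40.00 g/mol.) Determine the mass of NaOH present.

n(HCl) = 0.0378 L × 0.294 mol/L = 0.0111 mol
n(NaOH) = 0.0111 mol (1:1 ratio)
mass of NaOH = 0.0111 × 40.00 g/mol = 0.445 g

0.445 g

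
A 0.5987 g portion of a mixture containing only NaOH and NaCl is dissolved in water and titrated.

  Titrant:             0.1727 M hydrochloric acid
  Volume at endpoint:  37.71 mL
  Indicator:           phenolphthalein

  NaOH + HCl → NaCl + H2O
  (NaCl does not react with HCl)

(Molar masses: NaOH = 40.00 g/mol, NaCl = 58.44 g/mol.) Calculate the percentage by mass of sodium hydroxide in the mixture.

43.51 %

n(HCl) = 0.03771 × 0.1727 = 6.513 × 10^-3 mol
Let x = n(NaOH), y = n(NaCl).
Titrant: 1x = 6.513 × 10^-3;  mass: 40.00x + 58.44y = 0.5987
Solving, x = 6.513 × 10^-3 mol, y = 5.787 × 10^-3 mol
mass of NaOH = 6.513 × 10^-3 × 40.00 = 0.2605 g
% NaOH = 0.2605 / 0.5987 × 100 = 43.51 %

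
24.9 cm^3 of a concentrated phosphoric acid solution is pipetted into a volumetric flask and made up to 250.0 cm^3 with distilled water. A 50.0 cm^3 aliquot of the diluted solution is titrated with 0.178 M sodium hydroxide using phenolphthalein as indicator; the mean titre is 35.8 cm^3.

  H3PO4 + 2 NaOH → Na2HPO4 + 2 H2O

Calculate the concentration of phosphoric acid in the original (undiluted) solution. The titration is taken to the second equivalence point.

0.640 M

n(NaOH) = 0.0358 × 0.178 = 6.37 × 10^-3 mol
From the 1:2 ratio, n(H3PO4) in the aliquot = 1/2 × 6.37 × 10^-3 = 3.19 × 10^-3 mol
[H3PO4]_dilute = 3.19 × 10^-3 / 0.0500 = 0.0637 mol/L
Dilution factor = 250.0 / 24.9 = 10.04
[H3PO4]_stock = 0.0637 × 10.04 = 0.640 mol/L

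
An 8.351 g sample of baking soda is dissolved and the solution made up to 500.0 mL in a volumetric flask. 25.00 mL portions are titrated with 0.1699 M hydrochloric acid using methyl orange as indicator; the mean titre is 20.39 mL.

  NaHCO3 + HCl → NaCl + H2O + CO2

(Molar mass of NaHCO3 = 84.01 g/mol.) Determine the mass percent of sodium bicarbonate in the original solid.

69.70 %

n(HCl) per titration = 0.02039 × 0.1699 = 3.464 × 10^-3 mol
n(NaHCO3) in each aliquot = 3.464 × 10^-3 mol (1:1 ratio)
n(NaHCO3) in the whole flask = 3.464 × 10^-3 × 500.0/25.00 = 0.06929 mol
mass of NaHCO3 = 0.06929 × 84.01 = 5.821 g
% NaHCO3 = 5.821 / 8.351 × 100 = 69.70 %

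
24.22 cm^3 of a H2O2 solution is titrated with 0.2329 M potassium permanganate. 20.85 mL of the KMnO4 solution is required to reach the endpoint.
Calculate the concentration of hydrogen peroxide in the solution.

0.5012 M

2 MnO4^- + 5 H2O2 + 6 H^+ → 2 Mn^2+ + 5 O2 + 8 H2O
n(KMnO4) = 0.02085 L × 0.2329 mol/L = 4.856 × 10^-3 mol
From the 5:2 mole ratio, n(H2O2) = 5/2 × 4.856 × 10^-3 = 0.01214 mol
[H2O2] = 0.01214 mol / 0.02422 L = 0.5012 mol/L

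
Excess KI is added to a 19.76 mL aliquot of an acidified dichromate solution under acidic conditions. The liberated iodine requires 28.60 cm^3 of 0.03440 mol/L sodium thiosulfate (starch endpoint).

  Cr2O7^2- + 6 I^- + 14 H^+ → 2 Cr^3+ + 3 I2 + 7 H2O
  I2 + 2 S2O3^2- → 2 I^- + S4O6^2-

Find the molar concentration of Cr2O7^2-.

n(S2O3^2-) = 0.02860 × 0.03440 = 9.838 × 10^-4 mol
n(I2) = n(S2O3^2-)/2 = 4.919 × 10^-4 mol
From the 1:3 ratio, n(Cr2O7^2-) in the aliquot = 1/3 × 4.919 × 10^-4 = 1.640 × 10^-4 mol
[Cr2O7^2-] = 1.640 × 10^-4 / 0.01976 = 0.008298 mol/L

0.008298 mol/L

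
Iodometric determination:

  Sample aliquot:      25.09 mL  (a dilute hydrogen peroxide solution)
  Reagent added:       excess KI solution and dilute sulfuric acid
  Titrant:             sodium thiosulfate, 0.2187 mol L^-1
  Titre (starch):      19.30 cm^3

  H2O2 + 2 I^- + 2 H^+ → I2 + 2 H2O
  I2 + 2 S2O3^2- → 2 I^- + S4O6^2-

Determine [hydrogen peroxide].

0.08412 mol/L

n(S2O3^2-) = 0.01930 × 0.2187 = 4.221 × 10^-3 mol
n(I2) = n(S2O3^2-)/2 = 2.110 × 10^-3 mol
n(H2O2) in the aliquot = 2.110 × 10^-3 mol (1:1 ratio)
[H2O2] = 2.110 × 10^-3 / 0.02509 = 0.08412 mol/L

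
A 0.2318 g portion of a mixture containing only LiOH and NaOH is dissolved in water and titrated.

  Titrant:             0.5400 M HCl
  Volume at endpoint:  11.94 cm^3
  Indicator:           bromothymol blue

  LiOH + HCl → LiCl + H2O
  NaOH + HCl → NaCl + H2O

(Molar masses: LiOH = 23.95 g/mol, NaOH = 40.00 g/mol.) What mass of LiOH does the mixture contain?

n(HCl) = 0.01194 × 0.5400 = 6.448 × 10^-3 mol
Let x = n(LiOH), y = n(NaOH).
Titrant: 1x + 1y = 6.448 × 10^-3;  mass: 23.95x + 40.00y = 0.2318
Solving, x = 1.626 × 10^-3 mol, y = 4.821 × 10^-3 mol
mass of LiOH = 1.626 × 10^-3 × 23.95 = 0.03895 g

0.03895 g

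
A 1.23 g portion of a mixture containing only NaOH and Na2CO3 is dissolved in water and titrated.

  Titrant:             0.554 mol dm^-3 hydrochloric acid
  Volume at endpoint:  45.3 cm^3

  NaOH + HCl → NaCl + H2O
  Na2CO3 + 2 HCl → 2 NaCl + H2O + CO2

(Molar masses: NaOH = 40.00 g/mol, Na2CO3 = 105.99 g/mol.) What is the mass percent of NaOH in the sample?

25.0 %

n(HCl) = 0.0453 × 0.554 = 0.0251 mol
Let x = n(NaOH), y = n(Na2CO3).
Titrant: 1x + 2y = 0.0251;  mass: 40.00x + 105.99y = 1.23
Solving, x = 7.69 × 10^-3 mol, y = 8.70 × 10^-3 mol
mass of NaOH = 7.69 × 10^-3 × 40.00 = 0.308 g
% NaOH = 0.308 / 1.23 × 100 = 25.0 %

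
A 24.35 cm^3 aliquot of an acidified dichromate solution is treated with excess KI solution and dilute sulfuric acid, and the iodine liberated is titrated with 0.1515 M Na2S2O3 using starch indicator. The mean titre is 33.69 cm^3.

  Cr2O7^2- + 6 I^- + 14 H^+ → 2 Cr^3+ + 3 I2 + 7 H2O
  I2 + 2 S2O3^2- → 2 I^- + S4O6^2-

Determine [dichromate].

0.03494 M

n(S2O3^2-) = 0.03369 × 0.1515 = 5.104 × 10^-3 mol
n(I2) = n(S2O3^2-)/2 = 2.552 × 10^-3 mol
From the 1:3 ratio, n(Cr2O7^2-) in the aliquot = 1/3 × 2.552 × 10^-3 = 8.507 × 10^-4 mol
[Cr2O7^2-] = 8.507 × 10^-4 / 0.02435 = 0.03494 mol/L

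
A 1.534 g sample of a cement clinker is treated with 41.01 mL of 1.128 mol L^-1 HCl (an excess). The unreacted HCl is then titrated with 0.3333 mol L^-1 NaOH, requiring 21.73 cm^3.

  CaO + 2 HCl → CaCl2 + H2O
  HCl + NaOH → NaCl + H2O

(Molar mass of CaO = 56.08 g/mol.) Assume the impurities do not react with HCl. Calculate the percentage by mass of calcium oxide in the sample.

71.32 %

n(HCl) added = 0.04101 × 1.128 = 0.04626 mol
n(NaOH) used in back-titration = 0.02173 × 0.3333 = 7.243 × 10^-3 mol
n(HCl) left over = 7.243 × 10^-3 mol (1:1 ratio)
n(HCl) consumed by analyte = 0.04626 − 7.243 × 10^-3 = 0.03902 mol
From the 1:2 ratio, n(CaO) = 1/2 × 0.03902 = 0.01951 mol
mass of CaO = 0.01951 × 56.08 = 1.094 g
% CaO = 1.094 / 1.534 × 100 = 71.32 %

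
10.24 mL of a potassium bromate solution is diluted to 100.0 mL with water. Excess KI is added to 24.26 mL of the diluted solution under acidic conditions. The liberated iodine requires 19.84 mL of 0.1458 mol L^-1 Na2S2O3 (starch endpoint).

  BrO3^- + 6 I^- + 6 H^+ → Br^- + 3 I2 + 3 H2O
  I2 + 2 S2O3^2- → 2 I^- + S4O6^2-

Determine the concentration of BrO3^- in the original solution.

n(S2O3^2-) = 0.01984 × 0.1458 = 2.893 × 10^-3 mol
n(I2) = n(S2O3^2-)/2 = 1.446 × 10^-3 mol
From the 1:3 ratio, n(BrO3^-) in the aliquot = 1/3 × 1.446 × 10^-3 = 4.821 × 10^-4 mol
[BrO3^-]_dilute = 4.821 × 10^-4 / 0.02426 = 0.01987 mol/L
[BrO3^-]_original = 0.01987 × 100.0/10.24 = 0.1941 mol/L

0.1941 mol/L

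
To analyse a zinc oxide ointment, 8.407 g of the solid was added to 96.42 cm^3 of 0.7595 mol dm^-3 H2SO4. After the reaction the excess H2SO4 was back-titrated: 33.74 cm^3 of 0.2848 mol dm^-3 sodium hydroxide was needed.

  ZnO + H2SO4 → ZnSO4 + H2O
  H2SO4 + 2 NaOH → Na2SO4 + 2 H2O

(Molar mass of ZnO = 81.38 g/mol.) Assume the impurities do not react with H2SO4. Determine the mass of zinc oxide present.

n(H2SO4) added = 0.09642 × 0.7595 = 0.07323 mol
n(NaOH) used in back-titration = 0.03374 × 0.2848 = 9.609 × 10^-3 mol
From the 1:2 ratio, n(H2SO4) left over = 1/2 × 9.609 × 10^-3 = 4.805 × 10^-3 mol
n(H2SO4) consumed by analyte = 0.07323 − 4.805 × 10^-3 = 0.06843 mol
n(ZnO) = 0.06843 mol (1:1 ratio)
mass of ZnO = 0.06843 × 81.38 = 5.569 g

5.569 g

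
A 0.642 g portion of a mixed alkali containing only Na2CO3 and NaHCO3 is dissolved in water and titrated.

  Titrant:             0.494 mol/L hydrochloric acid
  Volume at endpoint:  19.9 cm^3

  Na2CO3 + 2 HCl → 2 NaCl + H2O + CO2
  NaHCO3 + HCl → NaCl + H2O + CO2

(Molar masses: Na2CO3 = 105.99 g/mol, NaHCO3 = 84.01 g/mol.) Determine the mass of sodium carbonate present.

n(HCl) = 0.0199 × 0.494 = 9.83 × 10^-3 mol
Let x = n(Na2CO3), y = n(NaHCO3).
Titrant: 2x + 1y = 9.83 × 10^-3;  mass: 105.99x + 84.01y = 0.642
Solving, x = 2.96 × 10^-3 mol, y = 3.90 × 10^-3 mol
mass of Na2CO3 = 2.96 × 10^-3 × 105.99 = 0.314 g

0.314 g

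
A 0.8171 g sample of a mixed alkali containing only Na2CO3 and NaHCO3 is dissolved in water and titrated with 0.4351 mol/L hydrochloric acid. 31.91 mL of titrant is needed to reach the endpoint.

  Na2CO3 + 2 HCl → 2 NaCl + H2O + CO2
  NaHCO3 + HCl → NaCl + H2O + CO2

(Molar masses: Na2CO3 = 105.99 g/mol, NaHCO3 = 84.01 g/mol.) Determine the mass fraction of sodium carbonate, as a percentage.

73.04 %

n(HCl) = 0.03191 × 0.4351 = 0.01388 mol
Let x = n(Na2CO3), y = n(NaHCO3).
Titrant: 2x + 1y = 0.01388;  mass: 105.99x + 84.01y = 0.8171
Solving, x = 5.631 × 10^-3 mol, y = 2.622 × 10^-3 mol
mass of Na2CO3 = 5.631 × 10^-3 × 105.99 = 0.5968 g
% Na2CO3 = 0.5968 / 0.8171 × 100 = 73.04 %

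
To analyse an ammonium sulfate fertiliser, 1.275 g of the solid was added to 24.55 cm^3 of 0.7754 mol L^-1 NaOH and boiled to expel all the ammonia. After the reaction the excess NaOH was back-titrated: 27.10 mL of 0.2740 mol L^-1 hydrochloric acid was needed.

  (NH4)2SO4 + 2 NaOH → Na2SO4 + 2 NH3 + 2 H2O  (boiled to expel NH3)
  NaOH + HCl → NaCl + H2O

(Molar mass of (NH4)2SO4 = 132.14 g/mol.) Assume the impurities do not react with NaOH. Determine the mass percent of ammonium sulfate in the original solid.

n(NaOH) added = 0.02455 × 0.7754 = 0.01904 mol
n(HCl) used in back-titration = 0.02710 × 0.2740 = 7.425 × 10^-3 mol
n(NaOH) left over = 7.425 × 10^-3 mol (1:1 ratio)
n(NaOH) consumed by analyte = 0.01904 − 7.425 × 10^-3 = 0.01161 mol
From the 1:2 ratio, n((NH4)2SO4) = 1/2 × 0.01161 = 5.805 × 10^-3 mol
mass of (NH4)2SO4 = 5.805 × 10^-3 × 132.14 = 0.7671 g
% (NH4)2SO4 = 0.7671 / 1.275 × 100 = 60.17 %

60.17 %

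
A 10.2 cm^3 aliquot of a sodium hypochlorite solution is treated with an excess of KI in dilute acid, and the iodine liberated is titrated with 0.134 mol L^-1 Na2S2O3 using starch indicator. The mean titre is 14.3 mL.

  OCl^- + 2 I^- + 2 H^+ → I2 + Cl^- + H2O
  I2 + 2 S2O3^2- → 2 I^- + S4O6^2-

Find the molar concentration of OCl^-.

0.0939 mol/L

n(S2O3^2-) = 0.0143 × 0.134 = 1.92 × 10^-3 mol
n(I2) = n(S2O3^2-)/2 = 9.58 × 10^-4 mol
n(OCl^-) in the aliquot = 9.58 × 10^-4 mol (1:1 ratio)
[OCl^-] = 9.58 × 10^-4 / 0.0102 = 0.0939 mol/L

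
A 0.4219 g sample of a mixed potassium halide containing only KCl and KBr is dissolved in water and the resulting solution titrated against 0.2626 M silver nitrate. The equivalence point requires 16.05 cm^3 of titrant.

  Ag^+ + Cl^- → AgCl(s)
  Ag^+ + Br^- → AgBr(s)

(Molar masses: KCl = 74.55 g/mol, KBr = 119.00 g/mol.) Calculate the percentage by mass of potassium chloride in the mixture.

31.66 %

n(AgNO3) = 0.01605 × 0.2626 = 4.215 × 10^-3 mol
Let x = n(KCl), y = n(KBr).
Titrant: 1x + 1y = 4.215 × 10^-3;  mass: 74.55x + 119.00y = 0.4219
Solving, x = 1.792 × 10^-3 mol, y = 2.423 × 10^-3 mol
mass of KCl = 1.792 × 10^-3 × 74.55 = 0.1336 g
% KCl = 0.1336 / 0.4219 × 100 = 31.66 %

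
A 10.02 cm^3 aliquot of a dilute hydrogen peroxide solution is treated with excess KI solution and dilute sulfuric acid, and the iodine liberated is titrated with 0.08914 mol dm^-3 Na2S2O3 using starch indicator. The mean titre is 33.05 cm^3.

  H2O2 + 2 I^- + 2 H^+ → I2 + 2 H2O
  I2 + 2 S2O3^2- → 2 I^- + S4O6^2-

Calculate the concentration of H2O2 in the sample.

0.1470 mol/L

n(S2O3^2-) = 0.03305 × 0.08914 = 2.946 × 10^-3 mol
n(I2) = n(S2O3^2-)/2 = 1.473 × 10^-3 mol
n(H2O2) in the aliquot = 1.473 × 10^-3 mol (1:1 ratio)
[H2O2] = 1.473 × 10^-3 / 0.01002 = 0.1470 mol/L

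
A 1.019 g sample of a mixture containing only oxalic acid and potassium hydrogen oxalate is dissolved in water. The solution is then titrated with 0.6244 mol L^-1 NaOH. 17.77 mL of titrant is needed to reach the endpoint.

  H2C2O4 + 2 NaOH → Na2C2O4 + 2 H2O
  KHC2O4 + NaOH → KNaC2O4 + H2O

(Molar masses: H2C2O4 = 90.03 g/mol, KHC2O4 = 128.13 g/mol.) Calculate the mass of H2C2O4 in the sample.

0.2181 g

n(NaOH) = 0.01777 × 0.6244 = 0.01110 mol
Let x = n(H2C2O4), y = n(KHC2O4).
Titrant: 2x + 1y = 0.01110;  mass: 90.03x + 128.13y = 1.019
Solving, x = 2.422 × 10^-3 mol, y = 6.251 × 10^-3 mol
mass of H2C2O4 = 2.422 × 10^-3 × 90.03 = 0.2181 g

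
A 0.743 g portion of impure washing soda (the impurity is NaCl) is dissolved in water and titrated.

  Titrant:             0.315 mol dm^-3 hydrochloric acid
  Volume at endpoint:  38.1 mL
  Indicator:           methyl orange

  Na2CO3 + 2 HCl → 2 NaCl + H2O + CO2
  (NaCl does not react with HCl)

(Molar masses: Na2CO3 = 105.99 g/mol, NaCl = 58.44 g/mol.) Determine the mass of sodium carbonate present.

0.636 g

n(HCl) = 0.0381 × 0.315 = 0.0120 mol
Let x = n(Na2CO3), y = n(NaCl).
Titrant: 2x = 0.0120;  mass: 105.99x + 58.44y = 0.743
Solving, x = 6.00 × 10^-3 mol, y = 1.83 × 10^-3 mol
mass of Na2CO3 = 6.00 × 10^-3 × 105.99 = 0.636 g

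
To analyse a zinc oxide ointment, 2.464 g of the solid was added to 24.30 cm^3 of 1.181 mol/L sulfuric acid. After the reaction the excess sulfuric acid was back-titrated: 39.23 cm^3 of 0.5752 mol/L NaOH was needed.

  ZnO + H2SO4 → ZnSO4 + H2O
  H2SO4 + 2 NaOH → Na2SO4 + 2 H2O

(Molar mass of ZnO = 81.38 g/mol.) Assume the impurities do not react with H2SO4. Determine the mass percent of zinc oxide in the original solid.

n(H2SO4) added = 0.02430 × 1.181 = 0.02870 mol
n(NaOH) used in back-titration = 0.03923 × 0.5752 = 0.02257 mol
From the 1:2 ratio, n(H2SO4) left over = 1/2 × 0.02257 = 0.01128 mol
n(H2SO4) consumed by analyte = 0.02870 − 0.01128 = 0.01742 mol
n(ZnO) = 0.01742 mol (1:1 ratio)
mass of ZnO = 0.01742 × 81.38 = 1.417 g
% ZnO = 1.417 / 2.464 × 100 = 57.52 %

57.52 %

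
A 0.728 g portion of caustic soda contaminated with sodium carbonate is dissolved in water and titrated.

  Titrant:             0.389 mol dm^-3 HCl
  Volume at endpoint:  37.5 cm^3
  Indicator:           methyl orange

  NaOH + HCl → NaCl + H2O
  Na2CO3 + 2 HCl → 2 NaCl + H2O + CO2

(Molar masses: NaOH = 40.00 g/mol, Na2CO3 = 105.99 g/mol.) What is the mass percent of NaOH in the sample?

19.1 %

n(HCl) = 0.0375 × 0.389 = 0.0146 mol
Let x = n(NaOH), y = n(Na2CO3).
Titrant: 1x + 2y = 0.0146;  mass: 40.00x + 105.99y = 0.728
Solving, x = 3.47 × 10^-3 mol, y = 5.56 × 10^-3 mol
mass of NaOH = 3.47 × 10^-3 × 40.00 = 0.139 g
% NaOH = 0.139 / 0.728 × 100 = 19.1 %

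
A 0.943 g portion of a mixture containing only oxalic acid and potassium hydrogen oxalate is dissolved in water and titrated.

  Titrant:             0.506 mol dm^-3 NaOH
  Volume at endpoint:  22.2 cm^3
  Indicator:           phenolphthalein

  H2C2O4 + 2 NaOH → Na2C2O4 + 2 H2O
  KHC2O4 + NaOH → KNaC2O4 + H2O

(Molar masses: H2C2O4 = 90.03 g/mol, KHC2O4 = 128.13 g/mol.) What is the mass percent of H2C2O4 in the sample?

28.5 %

n(NaOH) = 0.0222 × 0.506 = 0.0112 mol
Let x = n(H2C2O4), y = n(KHC2O4).
Titrant: 2x + 1y = 0.0112;  mass: 90.03x + 128.13y = 0.943
Solving, x = 2.99 × 10^-3 mol, y = 5.26 × 10^-3 mol
mass of H2C2O4 = 2.99 × 10^-3 × 90.03 = 0.269 g
% H2C2O4 = 0.269 / 0.943 × 100 = 28.5 %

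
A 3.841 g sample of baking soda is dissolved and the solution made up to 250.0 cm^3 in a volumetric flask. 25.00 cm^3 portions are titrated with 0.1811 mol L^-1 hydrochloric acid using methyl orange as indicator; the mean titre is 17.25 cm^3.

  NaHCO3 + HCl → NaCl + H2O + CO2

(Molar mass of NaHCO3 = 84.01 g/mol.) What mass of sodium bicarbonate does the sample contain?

2.624 g

n(HCl) per titration = 0.01725 × 0.1811 = 3.124 × 10^-3 mol
n(NaHCO3) in each aliquot = 3.124 × 10^-3 mol (1:1 ratio)
n(NaHCO3) in the whole flask = 3.124 × 10^-3 × 250.0/25.00 = 0.03124 mol
mass of NaHCO3 = 0.03124 × 84.01 = 2.624 g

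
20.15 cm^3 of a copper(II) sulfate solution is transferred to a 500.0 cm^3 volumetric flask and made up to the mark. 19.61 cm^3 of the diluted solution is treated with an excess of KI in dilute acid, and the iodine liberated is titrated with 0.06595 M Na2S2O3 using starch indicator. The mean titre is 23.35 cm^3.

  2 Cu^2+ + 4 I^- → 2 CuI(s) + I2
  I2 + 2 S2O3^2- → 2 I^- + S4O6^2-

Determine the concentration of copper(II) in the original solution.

n(S2O3^2-) = 0.02335 × 0.06595 = 1.540 × 10^-3 mol
n(I2) = n(S2O3^2-)/2 = 7.700 × 10^-4 mol
From the 2:1 ratio, n(Cu2+) in the aliquot = 2/1 × 7.700 × 10^-4 = 1.540 × 10^-3 mol
[Cu2+]_dilute = 1.540 × 10^-3 / 0.01961 = 0.07853 mol/L
[Cu2+]_original = 0.07853 × 500.0/20.15 = 1.949 mol/L

1.949 M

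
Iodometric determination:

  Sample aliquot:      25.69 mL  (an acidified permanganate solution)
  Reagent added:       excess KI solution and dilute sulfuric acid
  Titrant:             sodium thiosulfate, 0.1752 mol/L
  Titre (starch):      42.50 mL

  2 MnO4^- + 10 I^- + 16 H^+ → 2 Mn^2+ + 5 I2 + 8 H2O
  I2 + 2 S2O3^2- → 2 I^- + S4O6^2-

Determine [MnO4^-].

0.05797 mol/L

n(S2O3^2-) = 0.04250 × 0.1752 = 7.446 × 10^-3 mol
n(I2) = n(S2O3^2-)/2 = 3.723 × 10^-3 mol
From the 2:5 ratio, n(MnO4^-) in the aliquot = 2/5 × 3.723 × 10^-3 = 1.489 × 10^-3 mol
[MnO4^-] = 1.489 × 10^-3 / 0.02569 = 0.05797 mol/L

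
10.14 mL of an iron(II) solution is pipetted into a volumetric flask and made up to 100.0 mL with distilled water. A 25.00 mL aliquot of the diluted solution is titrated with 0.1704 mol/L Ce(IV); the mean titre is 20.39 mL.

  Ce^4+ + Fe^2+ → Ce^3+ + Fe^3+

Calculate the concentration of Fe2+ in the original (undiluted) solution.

1.371 mol/L

n(Ce4+) = 0.02039 × 0.1704 = 3.474 × 10^-3 mol
n(Fe2+) in the aliquot = 3.474 × 10^-3 mol (1:1 ratio)
[Fe2+]_dilute = 3.474 × 10^-3 / 0.02500 = 0.1390 mol/L
Dilution factor = 100.0 / 10.14 = 9.862
[Fe2+]_stock = 0.1390 × 9.862 = 1.371 mol/L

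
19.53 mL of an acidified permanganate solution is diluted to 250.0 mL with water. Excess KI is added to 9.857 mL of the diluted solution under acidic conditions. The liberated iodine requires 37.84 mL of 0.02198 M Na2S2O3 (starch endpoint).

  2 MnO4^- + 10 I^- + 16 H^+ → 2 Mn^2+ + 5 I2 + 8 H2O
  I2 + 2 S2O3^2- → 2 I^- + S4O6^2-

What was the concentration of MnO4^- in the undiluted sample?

0.2160 M

n(S2O3^2-) = 0.03784 × 0.02198 = 8.317 × 10^-4 mol
n(I2) = n(S2O3^2-)/2 = 4.159 × 10^-4 mol
From the 2:5 ratio, n(MnO4^-) in the aliquot = 2/5 × 4.159 × 10^-4 = 1.663 × 10^-4 mol
[MnO4^-]_dilute = 1.663 × 10^-4 / 0.009857 = 0.01688 mol/L
[MnO4^-]_original = 0.01688 × 250.0/19.53 = 0.2160 mol/L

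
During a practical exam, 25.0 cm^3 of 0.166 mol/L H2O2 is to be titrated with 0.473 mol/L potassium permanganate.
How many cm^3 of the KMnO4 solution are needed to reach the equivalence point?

2 MnO4^- + 5 H2O2 + 6 H^+ → 2 Mn^2+ + 5 O2 + 8 H2O
n(H2O2) = 0.0250 L × 0.166 mol/L = 4.15 × 10^-3 mol
From the 2:5 stoichiometry, n(KMnO4) = 2/5 × 4.15 × 10^-3 = 1.66 × 10^-3 mol
V(KMnO4) = 1.66 × 10^-3 mol / 0.473 mol/L = 0.00351 L = 3.51 mL

3.51 mL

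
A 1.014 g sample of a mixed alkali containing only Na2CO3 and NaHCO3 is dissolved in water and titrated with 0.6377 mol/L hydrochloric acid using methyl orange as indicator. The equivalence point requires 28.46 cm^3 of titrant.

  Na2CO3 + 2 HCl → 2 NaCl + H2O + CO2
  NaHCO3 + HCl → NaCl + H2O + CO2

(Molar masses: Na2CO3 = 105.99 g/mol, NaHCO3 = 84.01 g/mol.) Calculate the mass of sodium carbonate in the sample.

0.8726 g

n(HCl) = 0.02846 × 0.6377 = 0.01815 mol
Let x = n(Na2CO3), y = n(NaHCO3).
Titrant: 2x + 1y = 0.01815;  mass: 105.99x + 84.01y = 1.014
Solving, x = 8.233 × 10^-3 mol, y = 1.683 × 10^-3 mol
mass of Na2CO3 = 8.233 × 10^-3 × 105.99 = 0.8726 g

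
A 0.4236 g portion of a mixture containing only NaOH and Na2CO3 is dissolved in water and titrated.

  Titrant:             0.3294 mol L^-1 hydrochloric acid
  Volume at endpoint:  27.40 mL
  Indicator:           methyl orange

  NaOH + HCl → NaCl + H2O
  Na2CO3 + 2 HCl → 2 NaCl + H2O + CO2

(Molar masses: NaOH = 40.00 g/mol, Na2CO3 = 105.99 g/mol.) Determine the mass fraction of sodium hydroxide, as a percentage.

n(HCl) = 0.02740 × 0.3294 = 9.026 × 10^-3 mol
Let x = n(NaOH), y = n(Na2CO3).
Titrant: 1x + 2y = 9.026 × 10^-3;  mass: 40.00x + 105.99y = 0.4236
Solving, x = 4.210 × 10^-3 mol, y = 2.408 × 10^-3 mol
mass of NaOH = 4.210 × 10^-3 × 40.00 = 0.1684 g
% NaOH = 0.1684 / 0.4236 × 100 = 39.75 %

39.75 %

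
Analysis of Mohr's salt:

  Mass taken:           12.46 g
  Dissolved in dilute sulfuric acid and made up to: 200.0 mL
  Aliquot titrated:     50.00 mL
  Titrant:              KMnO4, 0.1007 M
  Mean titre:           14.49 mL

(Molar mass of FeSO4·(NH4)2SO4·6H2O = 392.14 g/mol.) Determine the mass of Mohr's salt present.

MnO4^- + 5 Fe^2+ + 8 H^+ → Mn^2+ + 5 Fe^3+ + 4 H2O
n(KMnO4) per titration = 0.01449 × 0.1007 = 1.459 × 10^-3 mol
From the 5:1 ratio, n(FeSO4·(NH4)2SO4·6H2O) in each aliquot = 5/1 × 1.459 × 10^-3 = 7.296 × 10^-3 mol
n(FeSO4·(NH4)2SO4·6H2O) in the whole flask = 7.296 × 10^-3 × 200.0/50.00 = 0.02918 mol
mass of FeSO4·(NH4)2SO4·6H2O = 0.02918 × 392.14 = 11.44 g

11.44 g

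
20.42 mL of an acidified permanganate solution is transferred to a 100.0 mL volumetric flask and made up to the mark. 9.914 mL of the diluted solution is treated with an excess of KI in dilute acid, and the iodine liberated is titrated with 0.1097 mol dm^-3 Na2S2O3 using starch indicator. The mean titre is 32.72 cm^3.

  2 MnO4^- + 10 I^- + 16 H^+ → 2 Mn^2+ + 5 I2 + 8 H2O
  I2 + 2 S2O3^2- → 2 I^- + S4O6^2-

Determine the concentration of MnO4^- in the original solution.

0.3546 mol/L

n(S2O3^2-) = 0.03272 × 0.1097 = 3.589 × 10^-3 mol
n(I2) = n(S2O3^2-)/2 = 1.795 × 10^-3 mol
From the 2:5 ratio, n(MnO4^-) in the aliquot = 2/5 × 1.795 × 10^-3 = 7.179 × 10^-4 mol
[MnO4^-]_dilute = 7.179 × 10^-4 / 0.009914 = 0.07241 mol/L
[MnO4^-]_original = 0.07241 × 100.0/20.42 = 0.3546 mol/L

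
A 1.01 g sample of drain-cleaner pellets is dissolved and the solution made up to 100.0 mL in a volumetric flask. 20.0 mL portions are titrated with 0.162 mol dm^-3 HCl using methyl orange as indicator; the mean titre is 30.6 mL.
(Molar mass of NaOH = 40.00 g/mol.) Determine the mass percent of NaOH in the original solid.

NaOH + HCl → NaCl + H2O
n(HCl) per titration = 0.0306 × 0.162 = 4.96 × 10^-3 mol
n(NaOH) in each aliquot = 4.96 × 10^-3 mol (1:1 ratio)
n(NaOH) in the whole flask = 4.96 × 10^-3 × 100.0/20.0 = 0.0248 mol
mass of NaOH = 0.0248 × 40.00 = 0.991 g
% NaOH = 0.991 / 1.01 × 100 = 98.2 %

98.2 %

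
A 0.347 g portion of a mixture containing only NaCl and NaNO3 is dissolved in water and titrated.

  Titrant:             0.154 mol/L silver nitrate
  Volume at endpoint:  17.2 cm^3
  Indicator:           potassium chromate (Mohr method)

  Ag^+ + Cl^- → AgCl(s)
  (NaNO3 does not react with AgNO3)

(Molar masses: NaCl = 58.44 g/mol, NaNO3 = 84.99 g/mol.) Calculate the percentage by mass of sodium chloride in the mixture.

n(AgNO3) = 0.0172 × 0.154 = 2.65 × 10^-3 mol
Let x = n(NaCl), y = n(NaNO3).
Titrant: 1x = 2.65 × 10^-3;  mass: 58.44x + 84.99y = 0.347
Solving, x = 2.65 × 10^-3 mol, y = 2.26 × 10^-3 mol
mass of NaCl = 2.65 × 10^-3 × 58.44 = 0.155 g
% NaCl = 0.155 / 0.347 × 100 = 44.6 %

44.6 %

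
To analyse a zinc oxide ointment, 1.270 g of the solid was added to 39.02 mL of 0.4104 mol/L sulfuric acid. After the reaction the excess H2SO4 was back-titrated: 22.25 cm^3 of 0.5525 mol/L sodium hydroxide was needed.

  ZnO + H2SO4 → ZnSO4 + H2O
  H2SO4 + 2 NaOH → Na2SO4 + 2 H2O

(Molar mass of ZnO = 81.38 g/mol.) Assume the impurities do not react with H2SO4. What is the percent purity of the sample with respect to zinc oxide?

n(H2SO4) added = 0.03902 × 0.4104 = 0.01601 mol
n(NaOH) used in back-titration = 0.02225 × 0.5525 = 0.01229 mol
From the 1:2 ratio, n(H2SO4) left over = 1/2 × 0.01229 = 6.147 × 10^-3 mol
n(H2SO4) consumed by analyte = 0.01601 − 6.147 × 10^-3 = 9.867 × 10^-3 mol
n(ZnO) = 9.867 × 10^-3 mol (1:1 ratio)
mass of ZnO = 9.867 × 10^-3 × 81.38 = 0.8030 g
% ZnO = 0.8030 / 1.270 × 100 = 63.23 %

63.23 %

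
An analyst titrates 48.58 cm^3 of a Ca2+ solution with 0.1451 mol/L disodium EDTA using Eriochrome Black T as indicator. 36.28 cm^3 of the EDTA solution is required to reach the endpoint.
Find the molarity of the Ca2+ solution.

0.1084 mol/L

Ca^2+ + EDTA^4- → [Ca(EDTA)]^2-
n(EDTA) = 0.03628 L × 0.1451 mol/L = 5.264 × 10^-3 mol
n(Ca2+) = 5.264 × 10^-3 mol (1:1 mole ratio)
[Ca2+] = 5.264 × 10^-3 mol / 0.04858 L = 0.1084 mol/L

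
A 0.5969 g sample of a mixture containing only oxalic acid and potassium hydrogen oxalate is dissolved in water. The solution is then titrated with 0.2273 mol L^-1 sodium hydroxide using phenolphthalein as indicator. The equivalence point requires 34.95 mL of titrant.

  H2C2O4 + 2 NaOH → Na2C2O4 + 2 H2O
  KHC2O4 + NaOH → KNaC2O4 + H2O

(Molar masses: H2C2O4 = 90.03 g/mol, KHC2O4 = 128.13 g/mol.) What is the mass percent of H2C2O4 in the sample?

38.20 %

n(NaOH) = 0.03495 × 0.2273 = 7.944 × 10^-3 mol
Let x = n(H2C2O4), y = n(KHC2O4).
Titrant: 2x + 1y = 7.944 × 10^-3;  mass: 90.03x + 128.13y = 0.5969
Solving, x = 2.533 × 10^-3 mol, y = 2.879 × 10^-3 mol
mass of H2C2O4 = 2.533 × 10^-3 × 90.03 = 0.2280 g
% H2C2O4 = 0.2280 / 0.5969 × 100 = 38.20 %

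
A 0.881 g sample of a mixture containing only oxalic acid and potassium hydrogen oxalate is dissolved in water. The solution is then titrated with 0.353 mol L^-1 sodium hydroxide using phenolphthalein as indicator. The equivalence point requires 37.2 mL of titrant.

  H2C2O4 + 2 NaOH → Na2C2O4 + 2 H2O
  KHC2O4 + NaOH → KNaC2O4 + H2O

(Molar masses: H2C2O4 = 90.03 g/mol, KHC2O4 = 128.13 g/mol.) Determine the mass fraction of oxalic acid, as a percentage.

49.3 %

n(NaOH) = 0.0372 × 0.353 = 0.0131 mol
Let x = n(H2C2O4), y = n(KHC2O4).
Titrant: 2x + 1y = 0.0131;  mass: 90.03x + 128.13y = 0.881
Solving, x = 4.82 × 10^-3 mol, y = 3.49 × 10^-3 mol
mass of H2C2O4 = 4.82 × 10^-3 × 90.03 = 0.434 g
% H2C2O4 = 0.434 / 0.881 × 100 = 49.3 %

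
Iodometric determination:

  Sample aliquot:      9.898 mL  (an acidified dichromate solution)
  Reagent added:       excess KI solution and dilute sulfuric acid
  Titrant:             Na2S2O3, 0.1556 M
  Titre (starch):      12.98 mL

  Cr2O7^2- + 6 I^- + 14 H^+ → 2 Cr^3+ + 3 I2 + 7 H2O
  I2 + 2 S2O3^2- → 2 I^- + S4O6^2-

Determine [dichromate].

0.03401 M

n(S2O3^2-) = 0.01298 × 0.1556 = 2.020 × 10^-3 mol
n(I2) = n(S2O3^2-)/2 = 1.010 × 10^-3 mol
From the 1:3 ratio, n(Cr2O7^2-) in the aliquot = 1/3 × 1.010 × 10^-3 = 3.366 × 10^-4 mol
[Cr2O7^2-] = 3.366 × 10^-4 / 0.009898 = 0.03401 mol/L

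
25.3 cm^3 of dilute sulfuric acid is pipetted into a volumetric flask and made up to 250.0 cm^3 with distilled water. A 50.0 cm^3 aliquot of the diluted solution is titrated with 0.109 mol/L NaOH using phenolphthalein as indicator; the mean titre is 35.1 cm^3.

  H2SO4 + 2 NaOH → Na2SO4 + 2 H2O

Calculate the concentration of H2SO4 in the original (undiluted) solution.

n(NaOH) = 0.0351 × 0.109 = 3.83 × 10^-3 mol
From the 1:2 ratio, n(H2SO4) in the aliquot = 1/2 × 3.83 × 10^-3 = 1.91 × 10^-3 mol
[H2SO4]_dilute = 1.91 × 10^-3 / 0.0500 = 0.0383 mol/L
Dilution factor = 250.0 / 25.3 = 9.881
[H2SO4]_stock = 0.0383 × 9.881 = 0.378 mol/L

0.378 mol/L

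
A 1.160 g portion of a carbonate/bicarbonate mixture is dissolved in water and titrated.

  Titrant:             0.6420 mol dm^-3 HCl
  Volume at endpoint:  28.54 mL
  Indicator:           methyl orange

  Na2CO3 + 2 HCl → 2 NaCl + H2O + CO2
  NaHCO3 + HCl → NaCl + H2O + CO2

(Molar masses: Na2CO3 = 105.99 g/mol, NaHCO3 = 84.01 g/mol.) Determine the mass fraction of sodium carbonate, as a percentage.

55.87 %

n(HCl) = 0.02854 × 0.6420 = 0.01832 mol
Let x = n(Na2CO3), y = n(NaHCO3).
Titrant: 2x + 1y = 0.01832;  mass: 105.99x + 84.01y = 1.160
Solving, x = 6.115 × 10^-3 mol, y = 6.093 × 10^-3 mol
mass of Na2CO3 = 6.115 × 10^-3 × 105.99 = 0.6481 g
% Na2CO3 = 0.6481 / 1.160 × 100 = 55.87 %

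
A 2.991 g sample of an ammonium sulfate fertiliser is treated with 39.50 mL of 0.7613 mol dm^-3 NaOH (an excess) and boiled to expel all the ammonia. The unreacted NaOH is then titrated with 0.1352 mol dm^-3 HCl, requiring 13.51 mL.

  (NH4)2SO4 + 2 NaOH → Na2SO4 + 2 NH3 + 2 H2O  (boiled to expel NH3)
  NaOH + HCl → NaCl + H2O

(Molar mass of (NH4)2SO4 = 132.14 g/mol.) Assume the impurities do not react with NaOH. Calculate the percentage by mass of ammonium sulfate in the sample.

62.39 %

n(NaOH) added = 0.03950 × 0.7613 = 0.03007 mol
n(HCl) used in back-titration = 0.01351 × 0.1352 = 1.827 × 10^-3 mol
n(NaOH) left over = 1.827 × 10^-3 mol (1:1 ratio)
n(NaOH) consumed by analyte = 0.03007 − 1.827 × 10^-3 = 0.02824 mol
From the 1:2 ratio, n((NH4)2SO4) = 1/2 × 0.02824 = 0.01412 mol
mass of (NH4)2SO4 = 0.01412 × 132.14 = 1.866 g
% (NH4)2SO4 = 1.866 / 2.991 × 100 = 62.39 %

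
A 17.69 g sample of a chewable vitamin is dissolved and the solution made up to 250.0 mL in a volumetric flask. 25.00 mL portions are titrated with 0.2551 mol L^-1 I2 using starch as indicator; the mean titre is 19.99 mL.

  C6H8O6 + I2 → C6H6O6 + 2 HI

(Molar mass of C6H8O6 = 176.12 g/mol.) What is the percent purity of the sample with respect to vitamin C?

50.77 %

n(I2) per titration = 0.01999 × 0.2551 = 5.099 × 10^-3 mol
n(C6H8O6) in each aliquot = 5.099 × 10^-3 mol (1:1 ratio)
n(C6H8O6) in the whole flask = 5.099 × 10^-3 × 250.0/25.00 = 0.05099 mol
mass of C6H8O6 = 0.05099 × 176.12 = 8.981 g
% C6H8O6 = 8.981 / 17.69 × 100 = 50.77 %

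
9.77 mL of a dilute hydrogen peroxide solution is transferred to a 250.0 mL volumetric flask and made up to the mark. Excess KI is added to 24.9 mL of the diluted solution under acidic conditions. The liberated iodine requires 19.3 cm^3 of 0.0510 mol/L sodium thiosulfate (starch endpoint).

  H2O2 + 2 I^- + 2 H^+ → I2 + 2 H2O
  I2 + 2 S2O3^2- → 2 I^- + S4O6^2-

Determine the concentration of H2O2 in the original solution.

n(S2O3^2-) = 0.0193 × 0.0510 = 9.84 × 10^-4 mol
n(I2) = n(S2O3^2-)/2 = 4.92 × 10^-4 mol
n(H2O2) in the aliquot = 4.92 × 10^-4 mol (1:1 ratio)
[H2O2]_dilute = 4.92 × 10^-4 / 0.0249 = 0.0198 mol/L
[H2O2]_original = 0.0198 × 250.0/9.77 = 0.506 mol/L

0.506 mol/L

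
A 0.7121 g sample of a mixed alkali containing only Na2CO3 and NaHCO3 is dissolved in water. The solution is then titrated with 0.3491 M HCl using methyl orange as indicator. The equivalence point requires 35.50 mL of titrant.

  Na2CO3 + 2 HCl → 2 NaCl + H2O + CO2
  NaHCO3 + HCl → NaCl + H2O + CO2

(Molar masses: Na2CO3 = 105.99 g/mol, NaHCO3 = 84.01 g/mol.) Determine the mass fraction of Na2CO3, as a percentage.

78.95 %

n(HCl) = 0.03550 × 0.3491 = 0.01239 mol
Let x = n(Na2CO3), y = n(NaHCO3).
Titrant: 2x + 1y = 0.01239;  mass: 105.99x + 84.01y = 0.7121
Solving, x = 5.305 × 10^-3 mol, y = 1.784 × 10^-3 mol
mass of Na2CO3 = 5.305 × 10^-3 × 105.99 = 0.5622 g
% Na2CO3 = 0.5622 / 0.7121 × 100 = 78.95 %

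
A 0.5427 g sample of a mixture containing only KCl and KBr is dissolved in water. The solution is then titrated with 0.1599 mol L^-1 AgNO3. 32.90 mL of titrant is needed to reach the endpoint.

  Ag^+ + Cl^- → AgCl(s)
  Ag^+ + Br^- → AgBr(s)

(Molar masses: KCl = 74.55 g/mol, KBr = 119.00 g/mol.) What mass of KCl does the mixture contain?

0.1397 g

n(AgNO3) = 0.03290 × 0.1599 = 5.261 × 10^-3 mol
Let x = n(KCl), y = n(KBr).
Titrant: 1x + 1y = 5.261 × 10^-3;  mass: 74.55x + 119.00y = 0.5427
Solving, x = 1.875 × 10^-3 mol, y = 3.386 × 10^-3 mol
mass of KCl = 1.875 × 10^-3 × 74.55 = 0.1397 g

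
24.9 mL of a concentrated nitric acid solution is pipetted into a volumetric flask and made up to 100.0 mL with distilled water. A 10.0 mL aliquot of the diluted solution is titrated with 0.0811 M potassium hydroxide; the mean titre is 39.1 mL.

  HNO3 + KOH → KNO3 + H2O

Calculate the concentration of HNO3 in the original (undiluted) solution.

n(KOH) = 0.0391 × 0.0811 = 3.17 × 10^-3 mol
n(HNO3) in the aliquot = 3.17 × 10^-3 mol (1:1 ratio)
[HNO3]_dilute = 3.17 × 10^-3 / 0.0100 = 0.317 mol/L
Dilution factor = 100.0 / 24.9 = 4.016
[HNO3]_stock = 0.317 × 4.016 = 1.27 mol/L

1.27 M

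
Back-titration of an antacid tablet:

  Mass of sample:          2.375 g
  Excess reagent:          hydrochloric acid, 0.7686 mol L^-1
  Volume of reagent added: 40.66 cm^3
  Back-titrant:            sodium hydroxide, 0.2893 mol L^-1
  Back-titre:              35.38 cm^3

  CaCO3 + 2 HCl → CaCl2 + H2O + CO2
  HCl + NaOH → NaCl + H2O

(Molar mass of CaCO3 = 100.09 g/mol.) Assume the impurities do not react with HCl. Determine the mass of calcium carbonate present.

n(HCl) added = 0.04066 × 0.7686 = 0.03125 mol
n(NaOH) used in back-titration = 0.03538 × 0.2893 = 0.01024 mol
n(HCl) left over = 0.01024 mol (1:1 ratio)
n(HCl) consumed by analyte = 0.03125 − 0.01024 = 0.02102 mol
From the 1:2 ratio, n(CaCO3) = 1/2 × 0.02102 = 0.01051 mol
mass of CaCO3 = 0.01051 × 100.09 = 1.052 g

1.052 g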